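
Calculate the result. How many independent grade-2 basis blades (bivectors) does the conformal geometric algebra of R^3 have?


The conformal model of R^3 uses Cl(4,1) with m = 3 + 2 = 5 generators.
Number of grade-2 blades = C(m, 2) = C(5, 2)
= 5*4/2 = 10


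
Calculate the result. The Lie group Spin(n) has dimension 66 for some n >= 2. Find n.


dim Spin(n) = dim so(n) = n(n-1)/2.
Solve n(n-1)/2 = 66, i.e. n^2 - n - 132 = 0.
Discriminant = 1 + 8*66 = 529
n = (1 + sqrt(529))/2 = (1 + 23)/2 = 12


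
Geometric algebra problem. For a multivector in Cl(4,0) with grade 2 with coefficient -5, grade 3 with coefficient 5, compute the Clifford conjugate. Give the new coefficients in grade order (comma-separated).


Clifford conjugate sign for grade k: (-1)^(k(k+1)/2)
Grade 2: (-1)^(2*3/2) = (-1)^3 = -1, coeff -5 -> 5
Grade 3: (-1)^(3*4/2) = (-1)^6 = 1, coeff 5 -> 5
Conjugated coefficients: 5, 5


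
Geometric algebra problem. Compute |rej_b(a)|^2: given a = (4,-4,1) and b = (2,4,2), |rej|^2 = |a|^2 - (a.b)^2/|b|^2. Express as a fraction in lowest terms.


|a|^2 = 4^2 + (-4)^2 + 1^2 = 33
|b|^2 = 2^2 + 4^2 + 2^2 = 24
a . b = 4*2 + (-4)*4 + 1*2 = -6
(a.b)^2 = (-6)^2 = 36
|rej|^2 = 33 - 36/24
= (792 - 36)/24
= 756/24
In lowest terms: 63/2


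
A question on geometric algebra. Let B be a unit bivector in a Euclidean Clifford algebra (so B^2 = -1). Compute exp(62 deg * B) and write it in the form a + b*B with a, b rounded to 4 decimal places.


For a unit bivector B with B^2 = -1, the exponential series gives
e^(theta*B) = cos(theta) + sin(theta)*B (the GA analogue of Euler's formula).
theta = 62 degrees = 1.082104 rad
cos(62 deg) = 0.4695
sin(62 deg) = 0.8829
exp(theta*B) = 0.4695 + 0.8829*B


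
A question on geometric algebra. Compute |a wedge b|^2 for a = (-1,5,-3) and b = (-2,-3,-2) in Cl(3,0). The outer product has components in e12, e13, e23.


a wedge b = (a1*b2 - a2*b1)*e12 + (a1*b3 - a3*b1)*e13 + (a2*b3 - a3*b2)*e23
e12 coeff: (-1)*(-3) - 5*(-2) = 3 - (-10) = 13
e13 coeff: (-1)*(-2) - (-3)*(-2) = 2 - 6 = -4
e23 coeff: 5*(-2) - (-3)*(-3) = -10 - 9 = -19
|a wedge b|^2 = 13^2 + (-4)^2 + (-19)^2
= 169 + 16 + 361
= 546


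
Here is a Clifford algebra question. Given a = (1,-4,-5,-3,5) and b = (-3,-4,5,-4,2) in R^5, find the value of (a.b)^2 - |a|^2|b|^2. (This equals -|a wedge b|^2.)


a . b = 1*(-3) + (-4)*(-4) + (-5)*5 + (-3)*(-4) + 5*2
= -3 + 16 + (-25) + 12 + 10 = 10
|a|^2 = 1^2 + (-4)^2 + (-5)^2 + (-3)^2 + 5^2 = 76
|b|^2 = (-3)^2 + (-4)^2 + 5^2 + (-4)^2 + 2^2 = 70
(a.b)^2 = 10^2 = 100
|a|^2 * |b|^2 = 76 * 70 = 5320
Result = 100 - 5320 = -5220


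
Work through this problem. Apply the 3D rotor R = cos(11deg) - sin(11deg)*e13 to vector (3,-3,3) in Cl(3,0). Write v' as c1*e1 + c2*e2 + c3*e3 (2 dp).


Rotor R = cos(11deg) - sin(11deg)*e13
Rotation angle theta = 2 * 11 = 22 degrees in the e13 plane (e1 -> e3).
The component perpendicular to the plane (e2) is invariant: v'_2 = v2 = -3.00
cos(22deg) = 0.9272, sin(22deg) = 0.3746
v'_1 = v1*cos(theta) - v3*sin(theta) = 3*0.9272 - 3*0.3746 = 1.66
v'_3 = v1*sin(theta) + v3*cos(theta) = 3*0.3746 + 3*0.9272 = 3.91
v' = 1.66*e1 - 3.00*e2 + 3.91*e3


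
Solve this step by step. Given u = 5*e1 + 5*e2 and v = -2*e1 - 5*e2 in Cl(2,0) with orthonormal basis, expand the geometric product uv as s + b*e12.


Expand: (5*e1 + 5*e2)(-2*e1 - 5*e2)
= 5*(-2)*e1e1 + 5*(-5)*e1e2 + 5*(-2)*e2e1 + 5*(-5)*e2e2
Using e1^2 = e2^2 = 1, e2e1 = -e1e2:
Scalar part s = 5*(-2) + 5*(-5) = -10 + (-25) = -35
Bivector part b = 5*(-5) - 5*(-2) = -25 - (-10) = -15
uv = -35 - 15*e12


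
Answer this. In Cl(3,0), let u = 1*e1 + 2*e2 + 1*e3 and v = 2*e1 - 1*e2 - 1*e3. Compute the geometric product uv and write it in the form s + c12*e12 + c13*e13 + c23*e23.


In Cl(3,0): e_i^2 = 1, e_ie_j = -e_je_i for i != j.
Scalar part = u . v = 1*2 + 2*(-1) + 1*(-1)
= 2 + (-2) + (-1) = -1
e12 coeff = 1*(-1) - 2*2 = -1 - 4 = -5
e13 coeff = 1*(-1) - 1*2 = -1 - 2 = -3
e23 coeff = 2*(-1) - 1*(-1) = -2 - (-1) = -1
uv = -1 - 5*e12 - 3*e13 - 1*e23


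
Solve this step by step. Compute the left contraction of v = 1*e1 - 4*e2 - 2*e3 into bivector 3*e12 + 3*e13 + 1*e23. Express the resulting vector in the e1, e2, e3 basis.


Left contraction v _| B = <vB>_1 (grade-1 part of the geometric product vB).
Using e1_|e12 = e2, e2_|e12 = -e1, e1_|e13 = e3, e3_|e13 = -e1, e2_|e23 = e3, e3_|e23 = -e2:
e1 coeff: -v2*b12 - v3*b13 = -(-4)*(3) - (-2)*(3) = 18
e2 coeff: v1*b12 - v3*b23 = (1)*(3) - (-2)*(1) = 5
e3 coeff: v1*b13 + v2*b23 = (1)*(3) + (-4)*(1) = -1
v _| B = 18*e1 + 5*e2 - 1*e3


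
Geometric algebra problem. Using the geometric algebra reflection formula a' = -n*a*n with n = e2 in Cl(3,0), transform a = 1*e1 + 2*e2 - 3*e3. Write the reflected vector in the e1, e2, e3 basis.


Reflection formula: a' = -n*a*n, with n = e2 (unit vector, n^2 = 1).
For reflection through hyperplane perp to e2:
The component along e2 flips sign, others stay.
a = (1, 2, -3)
a' = (1, -2, -3)
a' = 1*e1 - 2*e2 - 3*e3


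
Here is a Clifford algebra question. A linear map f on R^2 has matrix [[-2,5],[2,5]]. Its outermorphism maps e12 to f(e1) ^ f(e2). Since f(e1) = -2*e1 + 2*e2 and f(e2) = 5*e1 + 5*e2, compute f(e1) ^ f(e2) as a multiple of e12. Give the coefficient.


The outermorphism of a linear map f sends e1^e2 to f(e1)^f(e2).
f(e1) = -2*e1 + 2*e2
f(e2) = 5*e1 + 5*e2
f(e1) ^ f(e2) = (-2*e1 + 2*e2) ^ (5*e1 + 5*e2)
= (-2)*5*e12 + 2*5*e21
= (-10 - 10)*e12
= -20*e12
Coefficient = -20


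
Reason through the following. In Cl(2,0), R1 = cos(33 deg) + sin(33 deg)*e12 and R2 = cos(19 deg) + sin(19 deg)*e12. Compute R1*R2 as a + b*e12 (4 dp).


Same-plane rotors commute and their half-angles add:
R1*R2 = cos(a1 + a2) + sin(a1 + a2)*e12.
a1 + a2 = 33 + 19 = 52 deg
cos(52 deg) = 0.6157
sin(52 deg) = 0.7880
R1*R2 = 0.6157 + 0.7880*e12


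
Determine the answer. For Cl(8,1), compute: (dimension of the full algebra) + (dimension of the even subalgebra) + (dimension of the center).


n = 8 + 1 = 9
Total dim = 2^9 = 512
Even subalgebra dim = 2^8 = 256
n is odd, so center dim = 2
Sum = 512 + 256 + 2 = 770


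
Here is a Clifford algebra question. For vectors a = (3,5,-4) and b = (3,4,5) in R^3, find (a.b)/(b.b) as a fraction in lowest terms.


Projection coefficient = (a . b) / (b . b)
a . b = 3*3 + 5*4 + (-4)*5
= 9 + 20 + (-20) = 9
b . b = 3^2 + 4^2 + 5^2
= 9 + 16 + 25 = 50
Coefficient = 9/50
In lowest terms: 9/50


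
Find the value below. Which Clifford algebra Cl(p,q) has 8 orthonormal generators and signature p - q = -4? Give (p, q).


We need p + q = 8 and p - q = -4.
Adding: 2p = 8 + (-4) = 4, so p = 2.
Then q = 8 - 2 = 6.
(p, q) = (2, 6)


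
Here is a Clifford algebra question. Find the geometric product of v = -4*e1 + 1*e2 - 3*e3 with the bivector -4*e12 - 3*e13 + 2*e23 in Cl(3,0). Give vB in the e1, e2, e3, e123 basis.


vB has grade-1 (vector) and grade-3 (trivector) parts: vB = (v _| B) + (v ^ B).
Vector part <vB>_1:
  e1: -v2*b12 - v3*b13 = -(1)*(-4) - (-3)*(-3) = -5
  e2: v1*b12 - v3*b23 = (-4)*(-4) - (-3)*(2) = 22
  e3: v1*b13 + v2*b23 = (-4)*(-3) + (1)*(2) = 14
Trivector part <vB>_3:
  e123: v1*b23 - v2*b13 + v3*b12 = (-4)*(2) - (1)*(-3) + (-3)*(-4) = 7
vB = -5*e1 + 22*e2 + 14*e3 + 7*e123


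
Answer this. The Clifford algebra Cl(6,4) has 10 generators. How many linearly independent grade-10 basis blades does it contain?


Number of grade-k basis blades in Cl(p,q) with n = p + q is C(n, k).
n = 6 + 4 = 10
C(10, 10) = 10! / (10! * 0!)
= 3628800 / (3628800 * 1)
= 1


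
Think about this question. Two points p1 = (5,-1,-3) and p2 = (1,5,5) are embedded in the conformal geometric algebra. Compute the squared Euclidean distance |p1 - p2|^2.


p1 - p2 = (4, -6, -8)
|p1 - p2|^2 = 4^2 + (-6)^2 + (-8)^2
= 16 + 36 + 64
= 116


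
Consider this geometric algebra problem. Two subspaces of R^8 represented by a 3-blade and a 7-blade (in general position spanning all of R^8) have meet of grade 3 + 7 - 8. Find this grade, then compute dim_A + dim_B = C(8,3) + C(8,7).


Meet grade = grade(A) + grade(B) - n
= 3 + 7 - 8 = 2
C(8,3) = 56
C(8,7) = 8
dim_A + dim_B = 56 + 8 = 64


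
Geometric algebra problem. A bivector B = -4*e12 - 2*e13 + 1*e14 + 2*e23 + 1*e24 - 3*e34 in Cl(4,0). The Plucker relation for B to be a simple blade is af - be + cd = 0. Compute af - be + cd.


Plucker relation: af - be + cd
a*f = (-4)*(-3) = 12
b*e = (-2)*1 = -2
c*d = 1*2 = 2
af - be + cd = 12 - (-2) + 2
= 16


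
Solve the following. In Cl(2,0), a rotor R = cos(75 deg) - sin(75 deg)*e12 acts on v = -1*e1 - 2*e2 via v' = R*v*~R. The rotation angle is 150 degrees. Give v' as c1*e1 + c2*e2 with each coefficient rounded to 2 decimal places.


Rotor R = cos(75deg) - sin(75deg)*e12
Rotation angle theta = 2 * 75 = 150 degrees
v' = R*v*~R rotates v by theta.
cos(150deg) = -0.8660, sin(150deg) = 0.5000
v'_1 = -1*cos(150deg) - (-2)*sin(150deg)
= -1*(-0.8660) - (-2)*0.5000
= 1.87
v'_2 = -1*sin(150deg) + (-2)*cos(150deg)
= -1*0.5000 + (-2)*(-0.8660)
= 1.23
v' = 1.87*e1 + 1.23*e2


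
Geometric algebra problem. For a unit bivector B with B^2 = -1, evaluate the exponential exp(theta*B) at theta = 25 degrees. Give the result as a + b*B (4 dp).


For a unit bivector B with B^2 = -1, the exponential series gives
e^(theta*B) = cos(theta) + sin(theta)*B (the GA analogue of Euler's formula).
theta = 25 degrees = 0.436332 rad
cos(25 deg) = 0.9063
sin(25 deg) = 0.4226
exp(theta*B) = 0.9063 + 0.4226*B


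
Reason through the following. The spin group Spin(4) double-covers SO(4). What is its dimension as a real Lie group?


Spin(n) double-covers SO(n); both have Lie algebra so(n) of dimension n(n-1)/2.
n = 4
n(n-1) = 4 * 3 = 12
dim Spin(4) = 12/2 = 6


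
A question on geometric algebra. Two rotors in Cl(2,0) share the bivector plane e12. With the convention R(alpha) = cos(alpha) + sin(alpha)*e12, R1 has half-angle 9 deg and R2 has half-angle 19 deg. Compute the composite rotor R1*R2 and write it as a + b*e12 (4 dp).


Same-plane rotors commute and their half-angles add:
R1*R2 = cos(a1 + a2) + sin(a1 + a2)*e12.
a1 + a2 = 9 + 19 = 28 deg
cos(28 deg) = 0.8829
sin(28 deg) = 0.4695
R1*R2 = 0.8829 + 0.4695*e12


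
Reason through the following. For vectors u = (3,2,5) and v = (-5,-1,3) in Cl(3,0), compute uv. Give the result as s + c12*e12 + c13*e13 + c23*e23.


In Cl(3,0): e_i^2 = 1, e_ie_j = -e_je_i for i != j.
Scalar part = u . v = 3*(-5) + 2*(-1) + 5*3
= -15 + (-2) + 15 = -2
e12 coeff = 3*(-1) - 2*(-5) = -3 - (-10) = 7
e13 coeff = 3*3 - 5*(-5) = 9 - (-25) = 34
e23 coeff = 2*3 - 5*(-1) = 6 - (-5) = 11
uv = -2 + 7*e12 + 34*e13 + 11*e23


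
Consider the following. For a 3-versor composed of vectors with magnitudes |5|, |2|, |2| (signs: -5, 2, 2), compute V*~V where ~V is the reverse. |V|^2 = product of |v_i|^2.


Each vector v_i has |v_i|^2 = s_i^2
Squared scales: (-5)^2 = 25, 2^2 = 4, 2^2 = 4
|V|^2 = 25 * 4 * 4
= 400


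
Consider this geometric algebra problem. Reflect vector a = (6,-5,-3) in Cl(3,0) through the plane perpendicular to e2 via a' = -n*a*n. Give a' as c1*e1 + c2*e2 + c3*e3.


Reflection formula: a' = -n*a*n, with n = e2 (unit vector, n^2 = 1).
For reflection through hyperplane perp to e2:
The component along e2 flips sign, others stay.
a = (6, -5, -3)
a' = (6, 5, -3)
a' = 6*e1 + 5*e2 - 3*e3


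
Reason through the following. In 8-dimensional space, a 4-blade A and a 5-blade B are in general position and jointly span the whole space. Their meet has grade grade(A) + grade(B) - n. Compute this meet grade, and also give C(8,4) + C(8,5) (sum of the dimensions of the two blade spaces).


Meet grade = grade(A) + grade(B) - n
= 4 + 5 - 8 = 1
C(8,4) = 70
C(8,5) = 56
dim_A + dim_B = 70 + 56 = 126


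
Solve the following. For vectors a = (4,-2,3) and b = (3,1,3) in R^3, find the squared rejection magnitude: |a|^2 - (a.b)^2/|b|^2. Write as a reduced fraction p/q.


|a|^2 = 4^2 + (-2)^2 + 3^2 = 29
|b|^2 = 3^2 + 1^2 + 3^2 = 19
a . b = 4*3 + (-2)*1 + 3*3 = 19
(a.b)^2 = 19^2 = 361
|rej|^2 = 29 - 361/19
= (551 - 361)/19
= 190/19
In lowest terms: 10/1


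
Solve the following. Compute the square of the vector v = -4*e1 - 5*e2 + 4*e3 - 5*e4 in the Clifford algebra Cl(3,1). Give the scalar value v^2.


v^2 = sum of c_i^2 * e_i^2
Positive signature terms (e_i^2 = +1): (-4)^2 + (-5)^2 + 4^2 = 57
Negative signature terms (e_j^2 = -1): (-5)^2 = 25
v^2 = 57 - 25 = 32


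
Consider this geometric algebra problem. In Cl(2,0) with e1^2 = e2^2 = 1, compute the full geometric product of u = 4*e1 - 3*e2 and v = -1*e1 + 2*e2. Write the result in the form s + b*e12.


Expand: (4*e1 - 3*e2)(-1*e1 + 2*e2)
= 4*(-1)*e1e1 + 4*2*e1e2 + (-3)*(-1)*e2e1 + (-3)*2*e2e2
Using e1^2 = e2^2 = 1, e2e1 = -e1e2:
Scalar part s = 4*(-1) + (-3)*2 = -4 + (-6) = -10
Bivector part b = 4*2 - (-3)*(-1) = 8 - 3 = 5
uv = -10 + 5*e12


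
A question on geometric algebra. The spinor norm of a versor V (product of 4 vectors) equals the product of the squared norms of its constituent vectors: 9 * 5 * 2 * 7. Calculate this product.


Spinor norm N(V) = |v1|^2 * |v2|^2 * ... * |v4|^2
= 9 * 5 * 2 * 7
Running product: 9, 45, 90, 630
N(V) = 630


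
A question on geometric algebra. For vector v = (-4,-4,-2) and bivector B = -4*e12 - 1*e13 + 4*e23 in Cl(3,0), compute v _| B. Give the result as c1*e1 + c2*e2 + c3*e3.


Left contraction v _| B = <vB>_1 (grade-1 part of the geometric product vB).
Using e1_|e12 = e2, e2_|e12 = -e1, e1_|e13 = e3, e3_|e13 = -e1, e2_|e23 = e3, e3_|e23 = -e2:
e1 coeff: -v2*b12 - v3*b13 = -(-4)*(-4) - (-2)*(-1) = -18
e2 coeff: v1*b12 - v3*b23 = (-4)*(-4) - (-2)*(4) = 24
e3 coeff: v1*b13 + v2*b23 = (-4)*(-1) + (-4)*(4) = -12
v _| B = -18*e1 + 24*e2 - 12*e3


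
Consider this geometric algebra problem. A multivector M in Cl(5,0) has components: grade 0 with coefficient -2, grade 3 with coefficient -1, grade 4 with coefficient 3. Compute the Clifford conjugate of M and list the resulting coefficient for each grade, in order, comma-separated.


Clifford conjugate sign for grade k: (-1)^(k(k+1)/2)
Grade 0: (-1)^(0*1/2) = (-1)^0 = 1, coeff -2 -> -2
Grade 3: (-1)^(3*4/2) = (-1)^6 = 1, coeff -1 -> -1
Grade 4: (-1)^(4*5/2) = (-1)^10 = 1, coeff 3 -> 3
Conjugated coefficients: -2, -1, 3


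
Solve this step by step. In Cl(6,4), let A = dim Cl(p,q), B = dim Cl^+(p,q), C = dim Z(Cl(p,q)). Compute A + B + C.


n = 6 + 4 = 10
Total dim = 2^10 = 1024
Even subalgebra dim = 2^9 = 512
n is even, so center dim = 1
Sum = 1024 + 512 + 1 = 1537


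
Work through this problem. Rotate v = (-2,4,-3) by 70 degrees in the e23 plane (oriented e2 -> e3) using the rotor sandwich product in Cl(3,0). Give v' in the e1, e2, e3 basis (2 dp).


Rotor R = cos(35deg) - sin(35deg)*e23
Rotation angle theta = 2 * 35 = 70 degrees in the e23 plane (e2 -> e3).
The component perpendicular to the plane (e1) is invariant: v'_1 = v1 = -2.00
cos(70deg) = 0.3420, sin(70deg) = 0.9397
v'_2 = v2*cos(theta) - v3*sin(theta) = 4*0.3420 - (-3)*0.9397 = 4.19
v'_3 = v2*sin(theta) + v3*cos(theta) = 4*0.9397 + (-3)*0.3420 = 2.73
v' = -2.00*e1 + 4.19*e2 + 2.73*e3


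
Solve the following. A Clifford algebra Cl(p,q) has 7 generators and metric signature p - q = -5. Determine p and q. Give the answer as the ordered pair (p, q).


We need p + q = 7 and p - q = -5.
Adding: 2p = 7 + (-5) = 2, so p = 1.
Then q = 7 - 1 = 6.
(p, q) = (1, 6)


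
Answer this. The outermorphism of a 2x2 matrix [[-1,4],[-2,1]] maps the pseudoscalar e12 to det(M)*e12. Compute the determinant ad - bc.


The outermorphism of a linear map f sends e1^e2 to f(e1)^f(e2).
f(e1) = -1*e1 - 2*e2
f(e2) = 4*e1 + 1*e2
f(e1) ^ f(e2) = (-1*e1 - 2*e2) ^ (4*e1 + 1*e2)
= (-1)*1*e12 + (-2)*4*e21
= (-1 - (-8))*e12
= 7*e12
Coefficient = 7


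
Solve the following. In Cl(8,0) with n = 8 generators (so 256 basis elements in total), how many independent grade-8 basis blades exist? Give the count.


Number of grade-k basis blades in Cl(p,q) with n = p + q is C(n, k).
n = 8 + 0 = 8
C(8, 8) = 8! / (8! * 0!)
= 40320 / (40320 * 1)
= 1


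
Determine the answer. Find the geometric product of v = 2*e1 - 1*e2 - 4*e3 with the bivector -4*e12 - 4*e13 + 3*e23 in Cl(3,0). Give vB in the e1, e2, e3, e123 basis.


vB has grade-1 (vector) and grade-3 (trivector) parts: vB = (v _| B) + (v ^ B).
Vector part <vB>_1:
  e1: -v2*b12 - v3*b13 = -(-1)*(-4) - (-4)*(-4) = -20
  e2: v1*b12 - v3*b23 = (2)*(-4) - (-4)*(3) = 4
  e3: v1*b13 + v2*b23 = (2)*(-4) + (-1)*(3) = -11
Trivector part <vB>_3:
  e123: v1*b23 - v2*b13 + v3*b12 = (2)*(3) - (-1)*(-4) + (-4)*(-4) = 18
vB = -20*e1 + 4*e2 - 11*e3 + 18*e123


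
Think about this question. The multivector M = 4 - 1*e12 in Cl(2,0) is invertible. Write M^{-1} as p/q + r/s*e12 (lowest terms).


M = 4 - 1*e12, where e12^2 = -1.
Since M commutes with its reverse ~M = a - b*e12, M * ~M = a^2 - b^2*e12^2 = a^2 + b^2.
So M^{-1} = ~M / (a^2 + b^2) = (a - b*e12)/(a^2 + b^2).
a^2 + b^2 = 16 + 1 = 17
Scalar part = 4/17 = 4/17
Bivector coeff = 1/17 = 1/17
M^{-1} = 4/17 + 1/17*e12


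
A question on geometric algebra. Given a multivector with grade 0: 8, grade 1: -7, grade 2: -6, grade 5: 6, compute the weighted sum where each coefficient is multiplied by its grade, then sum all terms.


Grade-weighted sum = sum of grade_k * coefficient_k
0*8 = 0
1*(-7) = -7
2*(-6) = -12
5*6 = 30
Total = 0 + (-7) + (-12) + 30 = 11


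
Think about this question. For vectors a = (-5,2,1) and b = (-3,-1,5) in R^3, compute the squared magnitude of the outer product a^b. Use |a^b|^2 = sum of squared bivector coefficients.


a wedge b = (a1*b2 - a2*b1)*e12 + (a1*b3 - a3*b1)*e13 + (a2*b3 - a3*b2)*e23
e12 coeff: (-5)*(-1) - 2*(-3) = 5 - (-6) = 11
e13 coeff: (-5)*5 - 1*(-3) = -25 - (-3) = -22
e23 coeff: 2*5 - 1*(-1) = 10 - (-1) = 11
|a wedge b|^2 = 11^2 + (-22)^2 + 11^2
= 121 + 484 + 121
= 726


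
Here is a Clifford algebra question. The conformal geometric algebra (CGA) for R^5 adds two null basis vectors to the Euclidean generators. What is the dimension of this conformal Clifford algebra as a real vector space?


The conformal model of R^5 uses Cl(6,1): the 5 Euclidean generators plus two extra orthogonal generators e+ (e+^2 = +1) and e- (e-^2 = -1), from which the null vectors e0, einf are built.
Number of generators m = 5 + 2 = 7.
dim Cl(p,q) = 2^m = 2^7 = 128


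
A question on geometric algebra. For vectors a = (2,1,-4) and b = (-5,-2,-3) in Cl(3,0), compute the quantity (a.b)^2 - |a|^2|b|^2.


a . b = 2*(-5) + 1*(-2) + (-4)*(-3)
= -10 + (-2) + 12 = 0
|a|^2 = 2^2 + 1^2 + (-4)^2 = 21
|b|^2 = (-5)^2 + (-2)^2 + (-3)^2 = 38
(a.b)^2 = 0^2 = 0
|a|^2 * |b|^2 = 21 * 38 = 798
Result = 0 - 798 = -798


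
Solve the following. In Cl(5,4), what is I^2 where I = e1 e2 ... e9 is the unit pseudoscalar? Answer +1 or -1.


The pseudoscalar I = e1...e_n (product of all n generators) of Cl(p,q) satisfies I^2 = (-1)^(q + n(n-1)/2).
p = 5, q = 4, n = p + q = 9
n(n-1)/2 = 9 * 8 / 2 = 36
Exponent = q + n(n-1)/2 = 4 + 36 = 40
I^2 = (-1)^40 = +1


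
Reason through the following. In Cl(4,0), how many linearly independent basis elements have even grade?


Even subalgebra dimension = 2^(n-1)
n = 4 + 0 = 4
2^(4 - 1) = 2^3 = 8
Verification: sum of C(4,k) for even k = 1 + 6 + 1 = 8
Result = 8


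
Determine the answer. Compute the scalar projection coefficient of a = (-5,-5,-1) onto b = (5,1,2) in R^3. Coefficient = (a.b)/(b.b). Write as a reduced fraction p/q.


Projection coefficient = (a . b) / (b . b)
a . b = (-5)*5 + (-5)*1 + (-1)*2
= -25 + (-5) + (-2) = -32
b . b = 5^2 + 1^2 + 2^2
= 25 + 1 + 4 = 30
Coefficient = -32/30
In lowest terms: -16/15


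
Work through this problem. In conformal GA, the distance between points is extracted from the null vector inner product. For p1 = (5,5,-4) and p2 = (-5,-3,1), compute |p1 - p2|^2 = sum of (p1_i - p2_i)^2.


p1 - p2 = (10, 8, -5)
|p1 - p2|^2 = 10^2 + 8^2 + (-5)^2
= 100 + 64 + 25
= 189


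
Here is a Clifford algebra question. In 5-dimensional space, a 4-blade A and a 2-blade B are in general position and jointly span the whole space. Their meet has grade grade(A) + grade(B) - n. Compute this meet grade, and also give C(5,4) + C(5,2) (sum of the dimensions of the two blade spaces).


Meet grade = grade(A) + grade(B) - n
= 4 + 2 - 5 = 1
C(5,4) = 5
C(5,2) = 10
dim_A + dim_B = 5 + 10 = 15


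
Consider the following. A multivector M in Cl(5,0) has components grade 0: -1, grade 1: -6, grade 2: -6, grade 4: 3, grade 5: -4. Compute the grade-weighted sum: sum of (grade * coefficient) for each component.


Grade-weighted sum = sum of grade_k * coefficient_k
0*(-1) = 0
1*(-6) = -6
2*(-6) = -12
4*3 = 12
5*(-4) = -20
Total = 0 + (-6) + (-12) + 12 + (-20) = -26


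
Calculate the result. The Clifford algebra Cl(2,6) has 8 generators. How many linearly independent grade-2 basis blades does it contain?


Number of grade-k basis blades in Cl(p,q) with n = p + q is C(n, k).
n = 2 + 6 = 8
C(8, 2) = 8! / (2! * 6!)
= 40320 / (2 * 720)
= 28


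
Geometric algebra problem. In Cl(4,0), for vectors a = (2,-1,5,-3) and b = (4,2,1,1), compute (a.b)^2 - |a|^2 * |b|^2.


a . b = 2*4 + (-1)*2 + 5*1 + (-3)*1
= 8 + (-2) + 5 + (-3) = 8
|a|^2 = 2^2 + (-1)^2 + 5^2 + (-3)^2 = 39
|b|^2 = 4^2 + 2^2 + 1^2 + 1^2 = 22
(a.b)^2 = 8^2 = 64
|a|^2 * |b|^2 = 39 * 22 = 858
Result = 64 - 858 = -794


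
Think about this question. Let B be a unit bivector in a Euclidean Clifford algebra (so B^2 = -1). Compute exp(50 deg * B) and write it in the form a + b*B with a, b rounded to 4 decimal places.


For a unit bivector B with B^2 = -1, the exponential series gives
e^(theta*B) = cos(theta) + sin(theta)*B (the GA analogue of Euler's formula).
theta = 50 degrees = 0.872665 rad
cos(50 deg) = 0.6428
sin(50 deg) = 0.7660
exp(theta*B) = 0.6428 + 0.7660*B


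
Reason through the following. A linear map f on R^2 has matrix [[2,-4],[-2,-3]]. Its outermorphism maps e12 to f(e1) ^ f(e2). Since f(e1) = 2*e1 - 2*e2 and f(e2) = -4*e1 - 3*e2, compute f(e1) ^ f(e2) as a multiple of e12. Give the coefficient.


The outermorphism of a linear map f sends e1^e2 to f(e1)^f(e2).
f(e1) = 2*e1 - 2*e2
f(e2) = -4*e1 - 3*e2
f(e1) ^ f(e2) = (2*e1 - 2*e2) ^ (-4*e1 - 3*e2)
= 2*(-3)*e12 + (-2)*(-4)*e21
= (-6 - 8)*e12
= -14*e12
Coefficient = -14


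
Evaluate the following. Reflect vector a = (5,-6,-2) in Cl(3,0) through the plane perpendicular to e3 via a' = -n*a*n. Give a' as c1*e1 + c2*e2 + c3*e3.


Reflection formula: a' = -n*a*n, with n = e3 (unit vector, n^2 = 1).
For reflection through hyperplane perp to e3:
The component along e3 flips sign, others stay.
a = (5, -6, -2)
a' = (5, -6, 2)
a' = 5*e1 - 6*e2 + 2*e3


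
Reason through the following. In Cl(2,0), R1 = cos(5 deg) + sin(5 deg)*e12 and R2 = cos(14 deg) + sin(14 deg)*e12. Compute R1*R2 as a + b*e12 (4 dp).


Same-plane rotors commute and their half-angles add:
R1*R2 = cos(a1 + a2) + sin(a1 + a2)*e12.
a1 + a2 = 5 + 14 = 19 deg
cos(19 deg) = 0.9455
sin(19 deg) = 0.3256
R1*R2 = 0.9455 + 0.3256*e12


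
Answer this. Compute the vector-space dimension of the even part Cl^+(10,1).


Even subalgebra dimension = 2^(n-1)
n = 10 + 1 = 11
2^(11 - 1) = 2^10 = 1024
Verification: sum of C(11,k) for even k = 1 + 55 + 330 + 462 + 165 + 11 = 1024
Result = 1024


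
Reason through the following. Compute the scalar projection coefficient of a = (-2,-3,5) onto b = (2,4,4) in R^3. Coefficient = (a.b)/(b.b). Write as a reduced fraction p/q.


Projection coefficient = (a . b) / (b . b)
a . b = (-2)*2 + (-3)*4 + 5*4
= -4 + (-12) + 20 = 4
b . b = 2^2 + 4^2 + 4^2
= 4 + 16 + 16 = 36
Coefficient = 4/36
In lowest terms: 1/9


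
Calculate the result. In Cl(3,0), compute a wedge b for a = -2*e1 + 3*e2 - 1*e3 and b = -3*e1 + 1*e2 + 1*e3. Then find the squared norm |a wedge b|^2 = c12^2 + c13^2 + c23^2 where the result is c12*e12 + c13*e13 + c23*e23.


a wedge b = (a1*b2 - a2*b1)*e12 + (a1*b3 - a3*b1)*e13 + (a2*b3 - a3*b2)*e23
e12 coeff: (-2)*1 - 3*(-3) = -2 - (-9) = 7
e13 coeff: (-2)*1 - (-1)*(-3) = -2 - 3 = -5
e23 coeff: 3*1 - (-1)*1 = 3 - (-1) = 4
|a wedge b|^2 = 7^2 + (-5)^2 + 4^2
= 49 + 25 + 16
= 90


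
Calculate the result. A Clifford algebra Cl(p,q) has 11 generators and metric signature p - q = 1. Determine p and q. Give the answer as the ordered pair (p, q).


We need p + q = 11 and p - q = 1.
Adding: 2p = 11 + 1 = 12, so p = 6.
Then q = 11 - 6 = 5.
(p, q) = (6, 5)


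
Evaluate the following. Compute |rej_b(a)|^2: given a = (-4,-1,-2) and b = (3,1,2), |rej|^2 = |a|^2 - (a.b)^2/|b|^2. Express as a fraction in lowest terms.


|a|^2 = (-4)^2 + (-1)^2 + (-2)^2 = 21
|b|^2 = 3^2 + 1^2 + 2^2 = 14
a . b = (-4)*3 + (-1)*1 + (-2)*2 = -17
(a.b)^2 = (-17)^2 = 289
|rej|^2 = 21 - 289/14
= (294 - 289)/14
= 5/14
In lowest terms: 5/14


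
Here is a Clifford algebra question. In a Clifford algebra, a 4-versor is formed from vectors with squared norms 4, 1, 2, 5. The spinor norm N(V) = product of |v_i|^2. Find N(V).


Spinor norm N(V) = |v1|^2 * |v2|^2 * ... * |v4|^2
= 4 * 1 * 2 * 5
Running product: 4, 4, 8, 40
N(V) = 40


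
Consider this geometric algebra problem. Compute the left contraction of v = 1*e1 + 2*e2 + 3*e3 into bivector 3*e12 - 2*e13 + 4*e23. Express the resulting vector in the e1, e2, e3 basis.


Left contraction v _| B = <vB>_1 (grade-1 part of the geometric product vB).
Using e1_|e12 = e2, e2_|e12 = -e1, e1_|e13 = e3, e3_|e13 = -e1, e2_|e23 = e3, e3_|e23 = -e2:
e1 coeff: -v2*b12 - v3*b13 = -(2)*(3) - (3)*(-2) = 0
e2 coeff: v1*b12 - v3*b23 = (1)*(3) - (3)*(4) = -9
e3 coeff: v1*b13 + v2*b23 = (1)*(-2) + (2)*(4) = 6
v _| B = 0*e1 - 9*e2 + 6*e3


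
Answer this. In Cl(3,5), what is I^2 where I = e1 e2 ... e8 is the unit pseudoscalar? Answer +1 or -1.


The pseudoscalar I = e1...e_n (product of all n generators) of Cl(p,q) satisfies I^2 = (-1)^(q + n(n-1)/2).
p = 3, q = 5, n = p + q = 8
n(n-1)/2 = 8 * 7 / 2 = 28
Exponent = q + n(n-1)/2 = 5 + 28 = 33
I^2 = (-1)^33 = -1


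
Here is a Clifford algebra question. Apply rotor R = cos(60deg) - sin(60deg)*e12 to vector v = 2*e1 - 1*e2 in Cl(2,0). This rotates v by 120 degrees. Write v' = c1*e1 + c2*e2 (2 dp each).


Rotor R = cos(60deg) - sin(60deg)*e12
Rotation angle theta = 2 * 60 = 120 degrees
v' = R*v*~R rotates v by theta.
cos(120deg) = -0.5000, sin(120deg) = 0.8660
v'_1 = 2*cos(120deg) - (-1)*sin(120deg)
= 2*(-0.5000) - (-1)*0.8660
= -0.13
v'_2 = 2*sin(120deg) + (-1)*cos(120deg)
= 2*0.8660 + (-1)*(-0.5000)
= 2.23
v' = -0.13*e1 + 2.23*e2


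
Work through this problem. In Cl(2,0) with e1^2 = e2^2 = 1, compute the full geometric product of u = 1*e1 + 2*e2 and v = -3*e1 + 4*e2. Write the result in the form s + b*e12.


Expand: (1*e1 + 2*e2)(-3*e1 + 4*e2)
= 1*(-3)*e1e1 + 1*4*e1e2 + 2*(-3)*e2e1 + 2*4*e2e2
Using e1^2 = e2^2 = 1, e2e1 = -e1e2:
Scalar part s = 1*(-3) + 2*4 = -3 + 8 = 5
Bivector part b = 1*4 - 2*(-3) = 4 - (-6) = 10
uv = 5 + 10*e12


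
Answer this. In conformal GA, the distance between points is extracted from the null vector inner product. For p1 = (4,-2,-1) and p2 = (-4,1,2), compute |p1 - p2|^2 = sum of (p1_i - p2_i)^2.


p1 - p2 = (8, -3, -3)
|p1 - p2|^2 = 8^2 + (-3)^2 + (-3)^2
= 64 + 9 + 9
= 82


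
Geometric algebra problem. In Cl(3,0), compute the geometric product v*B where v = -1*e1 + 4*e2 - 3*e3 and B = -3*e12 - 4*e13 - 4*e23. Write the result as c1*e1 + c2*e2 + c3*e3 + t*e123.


vB has grade-1 (vector) and grade-3 (trivector) parts: vB = (v _| B) + (v ^ B).
Vector part <vB>_1:
  e1: -v2*b12 - v3*b13 = -(4)*(-3) - (-3)*(-4) = 0
  e2: v1*b12 - v3*b23 = (-1)*(-3) - (-3)*(-4) = -9
  e3: v1*b13 + v2*b23 = (-1)*(-4) + (4)*(-4) = -12
Trivector part <vB>_3:
  e123: v1*b23 - v2*b13 + v3*b12 = (-1)*(-4) - (4)*(-4) + (-3)*(-3) = 29
vB = 0*e1 - 9*e2 - 12*e3 + 29*e123


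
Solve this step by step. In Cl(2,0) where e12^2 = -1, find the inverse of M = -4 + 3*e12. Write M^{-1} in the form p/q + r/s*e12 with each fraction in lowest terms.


M = -4 + 3*e12, where e12^2 = -1.
Since M commutes with its reverse ~M = a - b*e12, M * ~M = a^2 - b^2*e12^2 = a^2 + b^2.
So M^{-1} = ~M / (a^2 + b^2) = (a - b*e12)/(a^2 + b^2).
a^2 + b^2 = 16 + 9 = 25
Scalar part = -4/25 = -4/25
Bivector coeff = -3/25 = -3/25
M^{-1} = -4/25 - 3/25*e12


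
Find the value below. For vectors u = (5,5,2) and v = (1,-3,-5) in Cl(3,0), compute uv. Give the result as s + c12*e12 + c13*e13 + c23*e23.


In Cl(3,0): e_i^2 = 1, e_ie_j = -e_je_i for i != j.
Scalar part = u . v = 5*1 + 5*(-3) + 2*(-5)
= 5 + (-15) + (-10) = -20
e12 coeff = 5*(-3) - 5*1 = -15 - 5 = -20
e13 coeff = 5*(-5) - 2*1 = -25 - 2 = -27
e23 coeff = 5*(-5) - 2*(-3) = -25 - (-6) = -19
uv = -20 - 20*e12 - 27*e13 - 19*e23


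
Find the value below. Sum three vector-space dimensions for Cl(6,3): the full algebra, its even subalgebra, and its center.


n = 6 + 3 = 9
Total dim = 2^9 = 512
Even subalgebra dim = 2^8 = 256
n is odd, so center dim = 2
Sum = 512 + 256 + 2 = 770


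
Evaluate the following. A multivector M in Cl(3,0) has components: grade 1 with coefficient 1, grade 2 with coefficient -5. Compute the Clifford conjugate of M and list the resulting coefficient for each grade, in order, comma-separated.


Clifford conjugate sign for grade k: (-1)^(k(k+1)/2)
Grade 1: (-1)^(1*2/2) = (-1)^1 = -1, coeff 1 -> -1
Grade 2: (-1)^(2*3/2) = (-1)^3 = -1, coeff -5 -> 5
Conjugated coefficients: -1, 5


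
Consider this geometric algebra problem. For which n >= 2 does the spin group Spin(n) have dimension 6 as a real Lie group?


dim Spin(n) = dim so(n) = n(n-1)/2.
Solve n(n-1)/2 = 6, i.e. n^2 - n - 12 = 0.
Discriminant = 1 + 8*6 = 49
n = (1 + sqrt(49))/2 = (1 + 7)/2 = 4


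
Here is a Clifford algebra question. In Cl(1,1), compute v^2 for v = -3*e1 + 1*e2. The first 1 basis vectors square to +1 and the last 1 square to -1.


v^2 = sum of c_i^2 * e_i^2
Positive signature terms (e_i^2 = +1): (-3)^2 = 9
Negative signature terms (e_j^2 = -1): 1^2 = 1
v^2 = 9 - 1 = 8


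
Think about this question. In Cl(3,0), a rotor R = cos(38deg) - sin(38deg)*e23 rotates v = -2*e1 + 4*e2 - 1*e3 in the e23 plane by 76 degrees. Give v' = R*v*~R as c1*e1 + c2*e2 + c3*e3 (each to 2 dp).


Rotor R = cos(38deg) - sin(38deg)*e23
Rotation angle theta = 2 * 38 = 76 degrees in the e23 plane (e2 -> e3).
The component perpendicular to the plane (e1) is invariant: v'_1 = v1 = -2.00
cos(76deg) = 0.2419, sin(76deg) = 0.9703
v'_2 = v2*cos(theta) - v3*sin(theta) = 4*0.2419 - (-1)*0.9703 = 1.94
v'_3 = v2*sin(theta) + v3*cos(theta) = 4*0.9703 + (-1)*0.2419 = 3.64
v' = -2.00*e1 + 1.94*e2 + 3.64*e3


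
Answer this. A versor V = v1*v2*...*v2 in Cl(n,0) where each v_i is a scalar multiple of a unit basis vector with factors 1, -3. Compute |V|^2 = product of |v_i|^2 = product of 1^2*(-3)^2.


Each vector v_i has |v_i|^2 = s_i^2
Squared scales: 1^2 = 1, (-3)^2 = 9
|V|^2 = 1 * 9
= 9


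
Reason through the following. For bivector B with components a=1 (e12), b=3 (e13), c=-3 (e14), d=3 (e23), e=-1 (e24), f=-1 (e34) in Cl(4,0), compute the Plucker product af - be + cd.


Plucker relation: af - be + cd
a*f = 1*(-1) = -1
b*e = 3*(-1) = -3
c*d = (-3)*3 = -9
af - be + cd = -1 - (-3) + (-9)
= -7


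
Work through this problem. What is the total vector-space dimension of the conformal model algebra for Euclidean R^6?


The conformal model of R^6 uses Cl(7,1): the 6 Euclidean generators plus two extra orthogonal generators e+ (e+^2 = +1) and e- (e-^2 = -1), from which the null vectors e0, einf are built.
Number of generators m = 6 + 2 = 8.
dim Cl(p,q) = 2^m = 2^8 = 256


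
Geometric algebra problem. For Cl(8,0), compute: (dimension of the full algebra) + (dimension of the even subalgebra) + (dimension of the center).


n = 8 + 0 = 8
Total dim = 2^8 = 256
Even subalgebra dim = 2^7 = 128
n is even, so center dim = 1
Sum = 256 + 128 + 1 = 385


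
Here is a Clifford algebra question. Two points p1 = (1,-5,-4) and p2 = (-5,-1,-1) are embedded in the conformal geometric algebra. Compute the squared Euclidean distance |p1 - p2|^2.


p1 - p2 = (6, -4, -3)
|p1 - p2|^2 = 6^2 + (-4)^2 + (-3)^2
= 36 + 16 + 9
= 61


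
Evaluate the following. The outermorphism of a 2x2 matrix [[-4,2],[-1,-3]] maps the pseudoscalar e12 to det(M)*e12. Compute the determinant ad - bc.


The outermorphism of a linear map f sends e1^e2 to f(e1)^f(e2).
f(e1) = -4*e1 - 1*e2
f(e2) = 2*e1 - 3*e2
f(e1) ^ f(e2) = (-4*e1 - 1*e2) ^ (2*e1 - 3*e2)
= (-4)*(-3)*e12 + (-1)*2*e21
= (12 - (-2))*e12
= 14*e12
Coefficient = 14


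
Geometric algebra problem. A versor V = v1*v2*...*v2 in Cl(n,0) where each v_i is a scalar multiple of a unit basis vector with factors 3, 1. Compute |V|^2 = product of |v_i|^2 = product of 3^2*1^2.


Each vector v_i has |v_i|^2 = s_i^2
Squared scales: 3^2 = 9, 1^2 = 1
|V|^2 = 9 * 1
= 9


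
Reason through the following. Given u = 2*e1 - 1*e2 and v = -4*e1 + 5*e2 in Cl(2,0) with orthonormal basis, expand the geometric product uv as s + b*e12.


Expand: (2*e1 - 1*e2)(-4*e1 + 5*e2)
= 2*(-4)*e1e1 + 2*5*e1e2 + (-1)*(-4)*e2e1 + (-1)*5*e2e2
Using e1^2 = e2^2 = 1, e2e1 = -e1e2:
Scalar part s = 2*(-4) + (-1)*5 = -8 + (-5) = -13
Bivector part b = 2*5 - (-1)*(-4) = 10 - 4 = 6
uv = -13 + 6*e12


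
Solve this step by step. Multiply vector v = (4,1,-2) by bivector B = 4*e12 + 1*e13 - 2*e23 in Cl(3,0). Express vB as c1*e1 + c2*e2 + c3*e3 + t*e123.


vB has grade-1 (vector) and grade-3 (trivector) parts: vB = (v _| B) + (v ^ B).
Vector part <vB>_1:
  e1: -v2*b12 - v3*b13 = -(1)*(4) - (-2)*(1) = -2
  e2: v1*b12 - v3*b23 = (4)*(4) - (-2)*(-2) = 12
  e3: v1*b13 + v2*b23 = (4)*(1) + (1)*(-2) = 2
Trivector part <vB>_3:
  e123: v1*b23 - v2*b13 + v3*b12 = (4)*(-2) - (1)*(1) + (-2)*(4) = -17
vB = -2*e1 + 12*e2 + 2*e3 - 17*e123


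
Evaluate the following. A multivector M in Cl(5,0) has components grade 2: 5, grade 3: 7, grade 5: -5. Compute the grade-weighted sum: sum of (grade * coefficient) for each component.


Grade-weighted sum = sum of grade_k * coefficient_k
2*5 = 10
3*7 = 21
5*(-5) = -25
Total = 10 + 21 + (-25) = 6


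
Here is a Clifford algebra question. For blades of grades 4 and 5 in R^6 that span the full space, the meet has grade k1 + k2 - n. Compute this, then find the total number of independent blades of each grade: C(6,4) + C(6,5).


Meet grade = grade(A) + grade(B) - n
= 4 + 5 - 6 = 3
C(6,4) = 15
C(6,5) = 6
dim_A + dim_B = 15 + 6 = 21


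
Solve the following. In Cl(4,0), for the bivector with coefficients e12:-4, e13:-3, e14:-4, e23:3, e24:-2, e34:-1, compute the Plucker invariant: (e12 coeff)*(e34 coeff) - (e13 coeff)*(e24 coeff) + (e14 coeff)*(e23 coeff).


Plucker relation: af - be + cd
a*f = (-4)*(-1) = 4
b*e = (-3)*(-2) = 6
c*d = (-4)*3 = -12
af - be + cd = 4 - 6 + (-12)
= -14


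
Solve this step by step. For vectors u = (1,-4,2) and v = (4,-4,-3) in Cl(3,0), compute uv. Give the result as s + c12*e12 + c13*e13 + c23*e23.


In Cl(3,0): e_i^2 = 1, e_ie_j = -e_je_i for i != j.
Scalar part = u . v = 1*4 + (-4)*(-4) + 2*(-3)
= 4 + 16 + (-6) = 14
e12 coeff = 1*(-4) - (-4)*4 = -4 - (-16) = 12
e13 coeff = 1*(-3) - 2*4 = -3 - 8 = -11
e23 coeff = (-4)*(-3) - 2*(-4) = 12 - (-8) = 20
uv = 14 + 12*e12 - 11*e13 + 20*e23


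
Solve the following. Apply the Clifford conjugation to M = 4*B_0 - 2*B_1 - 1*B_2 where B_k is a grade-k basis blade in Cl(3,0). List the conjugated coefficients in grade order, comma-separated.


Clifford conjugate sign for grade k: (-1)^(k(k+1)/2)
Grade 0: (-1)^(0*1/2) = (-1)^0 = 1, coeff 4 -> 4
Grade 1: (-1)^(1*2/2) = (-1)^1 = -1, coeff -2 -> 2
Grade 2: (-1)^(2*3/2) = (-1)^3 = -1, coeff -1 -> 1
Conjugated coefficients: 4, 2, 1


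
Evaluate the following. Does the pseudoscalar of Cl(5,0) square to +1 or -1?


The pseudoscalar I = e1...e_n (product of all n generators) of Cl(p,q) satisfies I^2 = (-1)^(q + n(n-1)/2).
p = 5, q = 0, n = p + q = 5
n(n-1)/2 = 5 * 4 / 2 = 10
Exponent = q + n(n-1)/2 = 0 + 10 = 10
I^2 = (-1)^10 = +1


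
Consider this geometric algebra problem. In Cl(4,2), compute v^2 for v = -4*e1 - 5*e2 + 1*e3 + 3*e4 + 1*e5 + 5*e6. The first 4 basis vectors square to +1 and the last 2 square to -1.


v^2 = sum of c_i^2 * e_i^2
Positive signature terms (e_i^2 = +1): (-4)^2 + (-5)^2 + 1^2 + 3^2 = 51
Negative signature terms (e_j^2 = -1): 1^2 + 5^2 = 26
v^2 = 51 - 26 = 25


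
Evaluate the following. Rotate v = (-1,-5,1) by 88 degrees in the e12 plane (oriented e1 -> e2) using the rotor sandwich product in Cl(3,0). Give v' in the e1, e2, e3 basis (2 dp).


Rotor R = cos(44deg) - sin(44deg)*e12
Rotation angle theta = 2 * 44 = 88 degrees in the e12 plane (e1 -> e2).
The component perpendicular to the plane (e3) is invariant: v'_3 = v3 = 1.00
cos(88deg) = 0.0349, sin(88deg) = 0.9994
v'_1 = v1*cos(theta) - v2*sin(theta) = -1*0.0349 - (-5)*0.9994 = 4.96
v'_2 = v1*sin(theta) + v2*cos(theta) = -1*0.9994 + (-5)*0.0349 = -1.17
v' = 4.96*e1 - 1.17*e2 + 1.00*e3


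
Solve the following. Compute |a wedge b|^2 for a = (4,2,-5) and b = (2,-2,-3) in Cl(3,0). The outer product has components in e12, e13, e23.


a wedge b = (a1*b2 - a2*b1)*e12 + (a1*b3 - a3*b1)*e13 + (a2*b3 - a3*b2)*e23
e12 coeff: 4*(-2) - 2*2 = -8 - 4 = -12
e13 coeff: 4*(-3) - (-5)*2 = -12 - (-10) = -2
e23 coeff: 2*(-3) - (-5)*(-2) = -6 - 10 = -16
|a wedge b|^2 = (-12)^2 + (-2)^2 + (-16)^2
= 144 + 4 + 256
= 404


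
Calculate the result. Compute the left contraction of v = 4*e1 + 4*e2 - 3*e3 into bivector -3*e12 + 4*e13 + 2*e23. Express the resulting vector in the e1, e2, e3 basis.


Left contraction v _| B = <vB>_1 (grade-1 part of the geometric product vB).
Using e1_|e12 = e2, e2_|e12 = -e1, e1_|e13 = e3, e3_|e13 = -e1, e2_|e23 = e3, e3_|e23 = -e2:
e1 coeff: -v2*b12 - v3*b13 = -(4)*(-3) - (-3)*(4) = 24
e2 coeff: v1*b12 - v3*b23 = (4)*(-3) - (-3)*(2) = -6
e3 coeff: v1*b13 + v2*b23 = (4)*(4) + (4)*(2) = 24
v _| B = 24*e1 - 6*e2 + 24*e3


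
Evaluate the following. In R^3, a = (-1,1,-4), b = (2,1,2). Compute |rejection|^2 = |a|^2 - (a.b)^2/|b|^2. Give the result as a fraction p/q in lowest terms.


|a|^2 = (-1)^2 + 1^2 + (-4)^2 = 18
|b|^2 = 2^2 + 1^2 + 2^2 = 9
a . b = (-1)*2 + 1*1 + (-4)*2 = -9
(a.b)^2 = (-9)^2 = 81
|rej|^2 = 18 - 81/9
= (162 - 81)/9
= 81/9
In lowest terms: 9/1


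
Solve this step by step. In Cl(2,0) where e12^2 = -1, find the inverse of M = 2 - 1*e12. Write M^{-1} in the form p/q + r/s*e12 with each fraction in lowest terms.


M = 2 - 1*e12, where e12^2 = -1.
Since M commutes with its reverse ~M = a - b*e12, M * ~M = a^2 - b^2*e12^2 = a^2 + b^2.
So M^{-1} = ~M / (a^2 + b^2) = (a - b*e12)/(a^2 + b^2).
a^2 + b^2 = 4 + 1 = 5
Scalar part = 2/5 = 2/5
Bivector coeff = 1/5 = 1/5
M^{-1} = 2/5 + 1/5*e12


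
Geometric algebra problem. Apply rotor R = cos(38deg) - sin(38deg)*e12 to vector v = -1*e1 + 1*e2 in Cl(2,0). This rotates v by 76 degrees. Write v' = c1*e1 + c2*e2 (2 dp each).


Rotor R = cos(38deg) - sin(38deg)*e12
Rotation angle theta = 2 * 38 = 76 degrees
v' = R*v*~R rotates v by theta.
cos(76deg) = 0.2419, sin(76deg) = 0.9703
v'_1 = -1*cos(76deg) - 1*sin(76deg)
= -1*0.2419 - 1*0.9703
= -1.21
v'_2 = -1*sin(76deg) + 1*cos(76deg)
= -1*0.9703 + 1*0.2419
= -0.73
v' = -1.21*e1 - 0.73*e2


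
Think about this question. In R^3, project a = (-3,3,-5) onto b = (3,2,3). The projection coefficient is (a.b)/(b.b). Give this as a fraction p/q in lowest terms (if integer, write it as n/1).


Projection coefficient = (a . b) / (b . b)
a . b = (-3)*3 + 3*2 + (-5)*3
= -9 + 6 + (-15) = -18
b . b = 3^2 + 2^2 + 3^2
= 9 + 4 + 9 = 22
Coefficient = -18/22
In lowest terms: -9/11


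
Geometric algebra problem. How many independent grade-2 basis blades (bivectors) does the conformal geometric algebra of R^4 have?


The conformal model of R^4 uses Cl(5,1) with m = 4 + 2 = 6 generators.
Number of grade-2 blades = C(m, 2) = C(6, 2)
= 6*5/2 = 15


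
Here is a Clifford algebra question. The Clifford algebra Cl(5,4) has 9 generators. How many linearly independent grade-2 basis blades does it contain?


Number of grade-k basis blades in Cl(p,q) with n = p + q is C(n, k).
n = 5 + 4 = 9
C(9, 2) = 9! / (2! * 7!)
= 362880 / (2 * 5040)
= 36
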